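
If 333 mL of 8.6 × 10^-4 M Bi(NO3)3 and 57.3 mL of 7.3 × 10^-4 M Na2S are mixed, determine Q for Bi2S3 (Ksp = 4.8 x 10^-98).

Total volume = 333 + 57.3 = 390.3 mL.
[Bi^3+] = 8.6 × 10^-4 × (333/390.3) = 7.34 × 10^-4 M
[S^2-] = 7.3 × 10^-4 × (57.3/390.3) = 1.07 × 10^-4 M
Bi2S3(s) <=> 2 Bi^3+ + 3 S^2-, so Q = [Bi^3+]^2[S^2-]^3
Q = (7.34 × 10^-4)^2(1.07 × 10^-4)^3 = 6.6 x 10^-19
Q > Ksp, so Bi2S3 will precipitate.

Q ≈ 6.6 x 10^-19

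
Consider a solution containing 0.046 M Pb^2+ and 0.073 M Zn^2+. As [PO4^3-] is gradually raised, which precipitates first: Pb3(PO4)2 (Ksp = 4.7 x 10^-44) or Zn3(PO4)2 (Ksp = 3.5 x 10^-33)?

Pb3(PO4)2

Precipitation of each salt starts when its ion product equals its Ksp.
For Pb3(PO4)2: 4.7 x 10^-44 = (0.046)^3 × [PO4^3-]^2  ⇒  [PO4^3-] = 2.2 × 10^-20 M.
For Zn3(PO4)2: 3.5 x 10^-33 = (0.073)^3 × [PO4^3-]^2  ⇒  [PO4^3-] = 3.0 x 10^-15 M.
The salt with the lower threshold [PO4^3-] precipitates first: Pb3(PO4)2.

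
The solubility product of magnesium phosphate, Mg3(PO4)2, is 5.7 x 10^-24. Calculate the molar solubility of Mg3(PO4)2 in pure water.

Mg3(PO4)2(s) ⇌ 3 Mg^2+(aq) + 2 PO4^3-(aq)
Ksp = [Mg^2+]^3[PO4^3-]^2
If s mol/L of Mg3(PO4)2 dissolves, [Mg^2+] = 3s and [PO4^3-] = 2s.
Substituting: Ksp = (3s)^3(2s)^2 = 108s^5
s = (5.7 x 10^-24 / 108)^(1/5) = 8.8 × 10^-6 M

8.8e-6 M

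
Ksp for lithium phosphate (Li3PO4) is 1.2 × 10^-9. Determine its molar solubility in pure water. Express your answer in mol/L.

s = 2.6 x 10^-3 M

Li3PO4(s) ⇌ 3 Li^+ + PO4^3-
Ksp = [Li^+]^3[PO4^3-]
With molar solubility s: [Li^+] = 3s, [PO4^3-] = s.
So Ksp = (3s)^3 × s = 27s^4
Solving, s = (1.2 × 10^-9/27)^(1/4) = 2.6 × 10^-3 M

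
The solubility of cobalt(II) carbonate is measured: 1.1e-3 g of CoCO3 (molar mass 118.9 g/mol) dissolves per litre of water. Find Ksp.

Molar solubility s = (1.1 × 10^-3 g/L) / (118.9 g/mol) = 9.25 x 10^-6 M.
CoCO3(s) ⇌ Co^2+(aq) + CO3^2-(aq)
With molar solubility s: [Co^2+] = s, [CO3^2-] = s.
Ksp = [Co^2+][CO3^2-]
Ksp = s^2
With s = 9.25 × 10^-6: Ksp = 8.6 × 10^-11

Ksp ≈ 8.6e-11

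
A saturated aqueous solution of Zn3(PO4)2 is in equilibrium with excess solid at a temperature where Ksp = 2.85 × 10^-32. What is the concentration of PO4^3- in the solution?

3.85 × 10^-7 M

Zn3(PO4)2(s) ⇌ 3 Zn^2+(aq) + 2 PO4^3-(aq)
Ksp = [Zn^2+]^3[PO4^3-]^2
If s mol/L of Zn3(PO4)2 dissolves, [Zn^2+] = 3s and [PO4^3-] = 2s.
Substituting: Ksp = (3s)^3(2s)^2 = 108s^5
s^5 = 2.85 × 10^-32 / 108, so s = 1.924 x 10^-7 M
[PO4^3-] = 2s = 3.85 × 10^-7 M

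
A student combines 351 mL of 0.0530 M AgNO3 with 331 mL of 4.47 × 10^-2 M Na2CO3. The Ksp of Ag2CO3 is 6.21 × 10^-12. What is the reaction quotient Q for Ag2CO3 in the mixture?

Total volume = 351 + 331 = 682 mL.
[Ag^+] = 5.30 × 10^-2 × (351/682) = 2.728 × 10^-2 M
[CO3^2-] = 4.47 × 10^-2 × (331/682) = 2.169 × 10^-2 M
Ag2CO3(s) <=> 2 Ag^+ + CO3^2-, so Q = [Ag^+]^2[CO3^2-]
Q = (2.728 × 10^-2)^2(2.169 × 10^-2) = 1.61 × 10^-5
Q > Ksp, so Ag2CO3 will precipitate.

Q = 1.61e-5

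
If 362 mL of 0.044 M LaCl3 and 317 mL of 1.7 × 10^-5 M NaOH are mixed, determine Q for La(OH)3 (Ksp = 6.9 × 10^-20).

Total volume = 362 + 317 = 679 mL.
[La^3+] = 4.4 × 10^-2 × (362/679) = 2.35 x 10^-2 M
[OH^-] = 1.7 x 10^-5 × (317/679) = 7.94 × 10^-6 M
La(OH)3(s) ⇌ La^3+(aq) + 3 OH^-(aq), so Q = [La^3+][OH^-]^3
Q = (2.35 × 10^-2)(7.94 × 10^-6)^3 = 1.2 x 10^-17
Q > Ksp, so La(OH)3 will precipitate.

Q = 1.2 x 10^-17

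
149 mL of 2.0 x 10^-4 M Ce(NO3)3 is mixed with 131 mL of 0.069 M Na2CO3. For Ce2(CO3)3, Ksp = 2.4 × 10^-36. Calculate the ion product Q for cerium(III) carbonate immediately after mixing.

Total volume = 149 + 131 = 280 mL.
[Ce^3+] = 2.0 x 10^-4 × (149/280) = 1.06 × 10^-4 M
[CO3^2-] = 6.9 × 10^-2 × (131/280) = 3.23 x 10^-2 M
Ce2(CO3)3(s) <=> 2 Ce^3+(aq) + 3 CO3^2-(aq), so Q = [Ce^3+]^2[CO3^2-]^3
Q = (1.06 × 10^-4)^2(3.23 × 10^-2)^3 = 3.8 × 10^-13
Q > Ksp, so Ce2(CO3)3 will precipitate.

3.8 x 10^-13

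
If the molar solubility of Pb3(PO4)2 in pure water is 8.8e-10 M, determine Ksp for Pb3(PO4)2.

Pb3(PO4)2(s) ⇌ 3 Pb^2+(aq) + 2 PO4^3-(aq)
With molar solubility s: [Pb^2+] = 3s, [PO4^3-] = 2s.
Ksp = [Pb^2+]^3[PO4^3-]^2
Ksp = (3s)^3(2s)^2 = 108s^5
With s = 8.8 × 10^-10: Ksp = 5.7 × 10^-44

5.7 × 10^-44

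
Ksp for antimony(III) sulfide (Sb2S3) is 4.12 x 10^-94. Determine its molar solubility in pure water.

Sb2S3(s) ⇌ 2 Sb^3+ + 3 S^2-
Ksp = [Sb^3+]^2[S^2-]^3
For each mole of Sb2S3 that dissolves: [Sb^3+] = 2s, [S^2-] = 3s.
So Ksp = (2s)^2 × (3s)^3 = 108s^5
Solving, s = (4.12 x 10^-94/108)^(1/5) = 8.25 × 10^-20 M

8.25e-20 M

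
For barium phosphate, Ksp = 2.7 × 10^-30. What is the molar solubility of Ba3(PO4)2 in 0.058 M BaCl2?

Ba3(PO4)2(s) ⇌ 3 Ba^2+ + 2 PO4^3-
Ksp = [Ba^2+]^3[PO4^3-]^2
Let s = moles of Ba3(PO4)2 that dissolve per litre. [Ba^2+] = 0.058 + 3s ≈ 0.058, [PO4^3-] = 2s (common-ion effect: Ba^2+ is already 0.058 M).
Ksp ≈ (0.058)^3 × (2s)^2
s = 5.9 × 10^-14 M
Check: 3s = 1.8 x 10^-13 ≪ 0.058, so the approximation is valid.

s = 5.9 × 10^-14 M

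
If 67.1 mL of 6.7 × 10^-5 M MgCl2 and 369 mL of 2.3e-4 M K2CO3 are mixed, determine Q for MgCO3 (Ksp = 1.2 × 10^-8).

Total volume = 67.1 + 369 = 436.1 mL.
[Mg^2+] = 6.7 × 10^-5 × (67.1/436.1) = 1.03 x 10^-5 M
[CO3^2-] = 2.3 x 10^-4 × (369/436.1) = 1.95 × 10^-4 M
MgCO3(s) ⇌ Mg^2+(aq) + CO3^2-(aq), so Q = [Mg^2+][CO3^2-]
Q = (1.03 × 10^-5)(1.95 x 10^-4) = 2.0 x 10^-9
Q < Ksp, so no precipitate of MgCO3 forms.

Q ≈ 2.0 × 10^-9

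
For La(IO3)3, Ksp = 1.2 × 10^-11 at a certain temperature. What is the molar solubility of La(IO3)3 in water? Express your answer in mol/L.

La(IO3)3(s) ⇌ La^3+(aq) + 3 IO3^-(aq)
Ksp = [La^3+][IO3^-]^3
With molar solubility s: [La^3+] = s, [IO3^-] = 3s.
Substituting: Ksp = s(3s)^3 = 27s^4
s = (1.2 × 10^-11 / 27)^(1/4) = 8.2 × 10^-4 M

8.2e-4 M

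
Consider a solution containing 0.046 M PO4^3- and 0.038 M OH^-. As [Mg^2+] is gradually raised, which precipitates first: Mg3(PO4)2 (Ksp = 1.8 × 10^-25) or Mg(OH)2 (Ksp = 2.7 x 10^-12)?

Mg(OH)2

Precipitation of each salt starts when its ion product equals its Ksp.
For Mg3(PO4)2: 1.8 × 10^-25 = (0.046)^2 × [Mg^2+]^3  ⇒  [Mg^2+] = 4.4 × 10^-8 M.
For Mg(OH)2: 2.7 x 10^-12 = (0.038)^2 × [Mg^2+]  ⇒  [Mg^2+] = 1.9 × 10^-9 M.
The salt with the lower threshold [Mg^2+] precipitates first: Mg(OH)2.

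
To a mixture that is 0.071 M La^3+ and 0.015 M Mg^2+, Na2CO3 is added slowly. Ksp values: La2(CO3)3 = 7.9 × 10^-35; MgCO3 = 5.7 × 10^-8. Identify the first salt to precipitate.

La2(CO3)3

Precipitation of each salt starts when its ion product equals its Ksp.
For La2(CO3)3: 7.9 × 10^-35 = (0.071)^2 × [CO3^2-]^3  ⇒  [CO3^2-] = 2.5 × 10^-11 M.
For MgCO3: 5.7 × 10^-8 = 0.015 × [CO3^2-]  ⇒  [CO3^2-] = 3.8 x 10^-6 M.
The salt with the lower threshold [CO3^2-] precipitates first: La2(CO3)3.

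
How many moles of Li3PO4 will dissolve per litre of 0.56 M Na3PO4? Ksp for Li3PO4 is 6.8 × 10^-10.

Li3PO4(s) ⇌ 3 Li^+ + PO4^3-
Ksp = [Li^+]^3[PO4^3-]
Let s = moles of Li3PO4 that dissolve per litre. [Li^+] = 3s, [PO4^3-] = 0.56 + s ≈ 0.56 (common-ion effect: PO4^3- is already 0.56 M).
Ksp ≈ (3s)^3 × 0.56
s = 3.6 × 10^-4 M
Check: s = 3.6 × 10^-4 ≪ 0.56, so the approximation is valid.

s = 3.6 × 10^-4 M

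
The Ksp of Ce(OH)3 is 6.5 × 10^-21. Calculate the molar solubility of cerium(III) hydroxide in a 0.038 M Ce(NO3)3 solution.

s ≈ 1.9 × 10^-7 M

Ce(OH)3(s) <=> Ce^3+ + 3 OH^-
Ksp = [Ce^3+][OH^-]^3
If s mol/L dissolves here, [Ce^3+] = 0.038 + s ≈ 0.038, [OH^-] = 3s (common-ion effect: Ce^3+ is already 0.038 M).
Ksp ≈ 0.038 × (3s)^3
s = 1.9 x 10^-7 M
Check: s = 1.9 × 10^-7 ≪ 0.038, so the approximation is valid.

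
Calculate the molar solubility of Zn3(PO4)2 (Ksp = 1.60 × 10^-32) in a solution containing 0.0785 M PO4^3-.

4.58 × 10^-11 M

Zn3(PO4)2(s) <=> 3 Zn^2+(aq) + 2 PO4^3-(aq)
Ksp = [Zn^2+]^3[PO4^3-]^2
If s mol/L dissolves here, [Zn^2+] = 3s, [PO4^3-] = 0.0785 + 2s ≈ 0.0785 (common-ion effect: PO4^3- is already 0.0785 M).
Ksp ≈ (3s)^3 × (0.0785)^2
s = 4.58 x 10^-11 M
Check: 2s = 9.2 × 10^-11 ≪ 0.0785, so the approximation is valid.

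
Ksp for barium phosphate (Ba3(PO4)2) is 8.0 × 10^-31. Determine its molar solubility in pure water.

s ≈ 3.7 × 10^-7 M

Ba3(PO4)2(s) ⇌ 3 Ba^2+ + 2 PO4^3-
Ksp = [Ba^2+]^3[PO4^3-]^2
Let s = molar solubility. Then [Ba^2+] = 3s and [PO4^3-] = 2s.
Substituting: Ksp = (3s)^3(2s)^2 = 108s^5
Solving, s = (8.0 × 10^-31/108)^(1/5) = 3.7 x 10^-7 M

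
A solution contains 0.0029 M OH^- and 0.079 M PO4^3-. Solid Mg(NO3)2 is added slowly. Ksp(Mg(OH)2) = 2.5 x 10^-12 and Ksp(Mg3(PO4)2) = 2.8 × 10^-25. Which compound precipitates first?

Precipitation of each salt starts when its ion product equals its Ksp.
For Mg(OH)2: 2.5 x 10^-12 = (0.0029)^2 × [Mg^2+]  ⇒  [Mg^2+] = 3.0 × 10^-7 M.
For Mg3(PO4)2: 2.8 × 10^-25 = (0.079)^2 × [Mg^2+]^3  ⇒  [Mg^2+] = 3.6 x 10^-8 M.
The salt with the lower threshold [Mg^2+] precipitates first: Mg3(PO4)2.

Mg3(PO4)2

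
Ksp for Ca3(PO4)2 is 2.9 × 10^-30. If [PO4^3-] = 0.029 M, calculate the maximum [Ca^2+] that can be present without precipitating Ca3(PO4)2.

Ca3(PO4)2(s) ⇌ 3 Ca^2+(aq) + 2 PO4^3-(aq)
Ksp = [Ca^2+]^3[PO4^3-]^2
Precipitation begins when Q = Ksp. With [PO4^3-] = 0.029 M:
2.9 × 10^-30 = (0.029)^2 × [Ca^2+]^3
[Ca^2+] = (2.9 × 10^-30 / 8.41 × 10^-4)^(1/3) = 1.5 × 10^-9 M

[Ca^2+] = 1.5e-9 M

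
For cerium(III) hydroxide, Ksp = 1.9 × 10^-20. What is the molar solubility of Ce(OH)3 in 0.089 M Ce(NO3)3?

Ce(OH)3(s) ⇌ Ce^3+ + 3 OH^-
Ksp = [Ce^3+][OH^-]^3
Let s be the molar solubility in this solution. [Ce^3+] = 0.089 + s ≈ 0.089, [OH^-] = 3s (since Ce^3+ from Ce(NO3)3 dominates).
Ksp ≈ 0.089 × (3s)^3
s = 2.0 × 10^-7 M
Check: s = 2.0 × 10^-7 ≪ 0.089, so the approximation is valid.

s = 2.0 × 10^-7 M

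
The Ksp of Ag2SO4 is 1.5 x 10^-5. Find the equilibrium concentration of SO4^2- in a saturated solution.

Ag2SO4(s) ⇌ 2 Ag^+(aq) + SO4^2-(aq)
Ksp = [Ag^+]^2[SO4^2-]
Let s = molar solubility. Then [Ag^+] = 2s and [SO4^2-] = s.
So Ksp = (2s)^2 × s = 4s^3
s = (1.5 x 10^-5 / 4)^(1/3) = 1.55 × 10^-2 M
[SO4^2-] = s = 1.6 × 10^-2 M

[SO4^2-] = 1.6 × 10^-2 M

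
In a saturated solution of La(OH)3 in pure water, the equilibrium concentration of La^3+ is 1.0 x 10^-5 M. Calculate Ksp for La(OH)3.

La(OH)3(s) ⇌ La^3+(aq) + 3 OH^-(aq)
Stoichiometry gives [OH^-] = (3/1)[La^3+] = 3.00 × 10^-5 M.
Ksp = [La^3+][OH^-]^3
Ksp = 1.0 × 10^-5 × (3.00 × 10^-5)^3 = 2.7 x 10^-19

Ksp = 2.7e-19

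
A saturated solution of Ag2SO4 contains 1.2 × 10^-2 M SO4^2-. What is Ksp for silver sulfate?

Ksp = 6.9 x 10^-6

Ag2SO4(s) ⇌ 2 Ag^+(aq) + SO4^2-(aq)
Stoichiometry gives [Ag^+] = (2/1)[SO4^2-] = 2.40 × 10^-2 M.
Ksp = [Ag^+]^2[SO4^2-]
Ksp = (2.40 × 10^-2)^2 × 1.2 x 10^-2 = 6.9 × 10^-6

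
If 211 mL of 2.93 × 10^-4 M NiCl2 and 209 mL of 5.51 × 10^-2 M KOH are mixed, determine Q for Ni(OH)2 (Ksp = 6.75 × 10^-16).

Total volume = 211 + 209 = 420 mL.
[Ni^2+] = 2.93 × 10^-4 × (211/420) = 1.472 x 10^-4 M
[OH^-] = 5.51 x 10^-2 × (209/420) = 2.742 x 10^-2 M
Ni(OH)2(s) <=> Ni^2+(aq) + 2 OH^-(aq), so Q = [Ni^2+][OH^-]^2
Q = (1.472 x 10^-4)(2.742 × 10^-2)^2 = 1.11 × 10^-7
Q > Ksp, so Ni(OH)2 will precipitate.

1.11e-7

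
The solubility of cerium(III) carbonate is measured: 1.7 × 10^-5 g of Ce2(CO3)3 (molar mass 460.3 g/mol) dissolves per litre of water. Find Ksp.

Molar solubility s = (1.7 x 10^-5 g/L) / (460.3 g/mol) = 3.69 × 10^-8 M.
Ce2(CO3)3(s) ⇌ 2 Ce^3+ + 3 CO3^2-
For each mole of Ce2(CO3)3 that dissolves: [Ce^3+] = 2s, [CO3^2-] = 3s.
Ksp = [Ce^3+]^2[CO3^2-]^3
Ksp = (2s)^2(3s)^3 = 108s^5
With s = 3.69 × 10^-8: Ksp = 7.4 × 10^-36

Ksp ≈ 7.4 × 10^-36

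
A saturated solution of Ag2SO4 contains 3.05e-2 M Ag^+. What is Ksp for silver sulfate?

Ksp = 1.42e-5

Ag2SO4(s) <=> 2 Ag^+ + SO4^2-
Stoichiometry gives [SO4^2-] = (1/2)[Ag^+] = 1.525 × 10^-2 M.
Ksp = [Ag^+]^2[SO4^2-]
Ksp = (3.05 × 10^-2)^2 × 1.525 x 10^-2 = 1.42 × 10^-5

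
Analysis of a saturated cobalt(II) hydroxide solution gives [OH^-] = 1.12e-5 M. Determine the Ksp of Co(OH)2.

Ksp = 7.02 x 10^-16

Co(OH)2(s) ⇌ Co^2+(aq) + 2 OH^-(aq)
Stoichiometry gives [Co^2+] = (1/2)[OH^-] = 5.600 × 10^-6 M.
Ksp = [Co^2+][OH^-]^2
Ksp = 5.600 x 10^-6 × (1.12 x 10^-5)^2 = 7.02 × 10^-16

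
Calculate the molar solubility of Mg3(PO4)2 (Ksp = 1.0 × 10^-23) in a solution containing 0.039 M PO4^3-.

Mg3(PO4)2(s) <=> 3 Mg^2+ + 2 PO4^3-
Ksp = [Mg^2+]^3[PO4^3-]^2
Let s = moles of Mg3(PO4)2 that dissolve per litre. [Mg^2+] = 3s, [PO4^3-] = 0.039 + 2s ≈ 0.039 (Ksp is small, so little additional dissolves).
Ksp ≈ (3s)^3 × (0.039)^2
s = 6.2 × 10^-8 M
Check: 2s = 1.2 × 10^-7 ≪ 0.039, so the approximation is valid.

6.2 × 10^-8 M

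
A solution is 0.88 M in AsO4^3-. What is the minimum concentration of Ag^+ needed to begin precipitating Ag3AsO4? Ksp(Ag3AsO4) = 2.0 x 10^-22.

6.1 x 10^-8 M

Ag3AsO4(s) <=> 3 Ag^+(aq) + AsO4^3-(aq)
Ksp = [Ag^+]^3[AsO4^3-]
Precipitation begins when Q = Ksp. With [AsO4^3-] = 0.88 M:
2.0 x 10^-22 = (0.88) × [Ag^+]^3
[Ag^+] = (2.0 x 10^-22 / 8.8 × 10^-1)^(1/3) = 6.1 × 10^-8 M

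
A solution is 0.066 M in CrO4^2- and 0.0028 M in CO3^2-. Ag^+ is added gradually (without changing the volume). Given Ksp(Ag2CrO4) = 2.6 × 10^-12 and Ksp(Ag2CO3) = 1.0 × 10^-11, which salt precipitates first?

Precipitation of each salt starts when its ion product equals its Ksp.
For Ag2CrO4: 2.6 × 10^-12 = 0.066 × [Ag^+]^2  ⇒  [Ag^+] = 6.3 × 10^-6 M.
For Ag2CO3: 1.0 × 10^-11 = 0.0028 × [Ag^+]^2  ⇒  [Ag^+] = 6.0 x 10^-5 M.
The salt with the lower threshold [Ag^+] precipitates first: Ag2CrO4.

Ag2CrO4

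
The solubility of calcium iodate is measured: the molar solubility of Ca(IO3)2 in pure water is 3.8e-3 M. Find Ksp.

Ksp ≈ 2.2 × 10^-7

Ca(IO3)2(s) ⇌ Ca^2+(aq) + 2 IO3^-(aq)
With molar solubility s: [Ca^2+] = s, [IO3^-] = 2s.
Ksp = [Ca^2+][IO3^-]^2
So Ksp = s × (2s)^2 = 4s^3
Ksp = 4 × (3.8 × 10^-3)^3 = 2.2 × 10^-7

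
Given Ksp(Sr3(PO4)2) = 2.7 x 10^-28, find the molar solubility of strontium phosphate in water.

s ≈ 1.2e-6 M

Sr3(PO4)2(s) ⇌ 3 Sr^2+ + 2 PO4^3-
Ksp = [Sr^2+]^3[PO4^3-]^2
If s mol/L of Sr3(PO4)2 dissolves, [Sr^2+] = 3s and [PO4^3-] = 2s.
So Ksp = (3s)^3 × (2s)^2 = 108s^5
s = (2.7 x 10^-28 / 108)^(1/5) = 1.2 × 10^-6 M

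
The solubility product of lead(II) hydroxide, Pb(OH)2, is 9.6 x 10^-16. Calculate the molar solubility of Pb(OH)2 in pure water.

Pb(OH)2(s) <=> Pb^2+(aq) + 2 OH^-(aq)
Ksp = [Pb^2+][OH^-]^2
Let s = molar solubility. Then [Pb^2+] = s and [OH^-] = 2s.
So Ksp = s × (2s)^2 = 4s^3
s^3 = 9.6 x 10^-16 / 4, so s = 6.2 x 10^-6 M

s ≈ 6.2 × 10^-6 M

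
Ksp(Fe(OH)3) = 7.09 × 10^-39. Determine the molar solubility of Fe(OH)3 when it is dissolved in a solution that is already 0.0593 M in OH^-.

Fe(OH)3(s) ⇌ Fe^3+(aq) + 3 OH^-(aq)
Ksp = [Fe^3+][OH^-]^3
If s mol/L dissolves here, [Fe^3+] = s, [OH^-] = 0.0593 + 3s ≈ 0.0593 (since the OH^- already present dominates).
Ksp ≈ s × (0.0593)^3
s = 3.40 x 10^-35 M
Check: 3s = 1.0 × 10^-34 ≪ 0.0593, so the approximation is valid.

s ≈ 3.40 × 10^-35 M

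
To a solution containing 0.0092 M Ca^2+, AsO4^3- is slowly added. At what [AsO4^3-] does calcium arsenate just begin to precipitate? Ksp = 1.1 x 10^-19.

[AsO4^3-] = 3.8e-7 M

Ca3(AsO4)2(s) <=> 3 Ca^2+ + 2 AsO4^3-
Ksp = [Ca^2+]^3[AsO4^3-]^2
Precipitation begins when Q = Ksp. With [Ca^2+] = 0.0092 M:
1.1 x 10^-19 = (0.0092)^3 × [AsO4^3-]^2
[AsO4^3-] = (1.1 x 10^-19 / 7.79 × 10^-7)^(1/2) = 3.8 x 10^-7 M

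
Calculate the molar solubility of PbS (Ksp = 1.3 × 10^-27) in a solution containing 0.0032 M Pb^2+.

s ≈ 4.1e-25 M

PbS(s) ⇌ Pb^2+(aq) + S^2-(aq)
Ksp = [Pb^2+][S^2-]
Let s be the molar solubility in this solution. [Pb^2+] = 0.0032 + s ≈ 0.0032, [S^2-] = s (common-ion effect: Pb^2+ is already 0.0032 M).
Ksp ≈ 0.0032 × s
s = 4.1 × 10^-25 M
Check: s = 4.1 x 10^-25 ≪ 0.0032, so the approximation is valid.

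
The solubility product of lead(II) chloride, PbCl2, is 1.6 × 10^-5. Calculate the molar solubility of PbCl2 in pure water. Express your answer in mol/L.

s ≈ 0.016 M

PbCl2(s) ⇌ Pb^2+(aq) + 2 Cl^-(aq)
Ksp = [Pb^2+][Cl^-]^2
With molar solubility s: [Pb^2+] = s, [Cl^-] = 2s.
So Ksp = s × (2s)^2 = 4s^3
s = (1.6 × 10^-5 / 4)^(1/3) = 1.6 × 10^-2 M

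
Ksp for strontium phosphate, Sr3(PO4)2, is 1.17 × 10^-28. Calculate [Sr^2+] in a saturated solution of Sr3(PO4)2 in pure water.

[Sr^2+] = 3.05 × 10^-6 M

Sr3(PO4)2(s) ⇌ 3 Sr^2+(aq) + 2 PO4^3-(aq)
Ksp = [Sr^2+]^3[PO4^3-]^2
For each mole of Sr3(PO4)2 that dissolves: [Sr^2+] = 3s, [PO4^3-] = 2s.
Substituting: Ksp = (3s)^3(2s)^2 = 108s^5
s^5 = 1.17 × 10^-28 / 108, so s = 1.016 × 10^-6 M
[Sr^2+] = 3s = 3.05 × 10^-6 M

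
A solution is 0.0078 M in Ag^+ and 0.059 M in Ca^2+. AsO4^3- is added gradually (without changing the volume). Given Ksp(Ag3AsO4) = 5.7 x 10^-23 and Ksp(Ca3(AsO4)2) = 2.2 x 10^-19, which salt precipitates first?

Ag3AsO4

Each salt begins to precipitate when Q = Ksp, i.e. when [AsO4^3-] reaches its threshold.
For Ag3AsO4: 5.7 x 10^-23 = (0.0078)^3 × [AsO4^3-]  ⇒  [AsO4^3-] = 1.2 × 10^-16 M.
For Ca3(AsO4)2: 2.2 x 10^-19 = (0.059)^3 × [AsO4^3-]^2  ⇒  [AsO4^3-] = 3.3 × 10^-8 M.
The salt with the lower threshold [AsO4^3-] precipitates first: Ag3AsO4.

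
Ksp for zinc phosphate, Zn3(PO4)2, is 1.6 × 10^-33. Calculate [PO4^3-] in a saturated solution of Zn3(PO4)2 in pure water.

2.2e-7 M

Zn3(PO4)2(s) ⇌ 3 Zn^2+ + 2 PO4^3-
Ksp = [Zn^2+]^3[PO4^3-]^2
Let s = molar solubility. Then [Zn^2+] = 3s and [PO4^3-] = 2s.
Ksp = (3s)^3(2s)^2 = 108s^5
Solving, s = (1.6 × 10^-33/108)^(1/5) = 1.08 × 10^-7 M
[PO4^3-] = 2s = 2.2 × 10^-7 M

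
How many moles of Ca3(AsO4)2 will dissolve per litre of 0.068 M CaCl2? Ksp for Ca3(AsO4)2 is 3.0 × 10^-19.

Ca3(AsO4)2(s) ⇌ 3 Ca^2+(aq) + 2 AsO4^3-(aq)
Ksp = [Ca^2+]^3[AsO4^3-]^2
Let s be the molar solubility in this solution. [Ca^2+] = 0.068 + 3s ≈ 0.068, [AsO4^3-] = 2s (Ksp is small, so little additional dissolves).
Ksp ≈ (0.068)^3 × (2s)^2
s = 1.5 x 10^-8 M
Check: 3s = 4.6 x 10^-8 ≪ 0.068, so the approximation is valid.

1.5 × 10^-8 M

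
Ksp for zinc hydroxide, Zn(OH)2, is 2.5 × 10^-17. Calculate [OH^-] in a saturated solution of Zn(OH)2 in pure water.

[OH^-] = 3.7 x 10^-6 M

Zn(OH)2(s) <=> Zn^2+(aq) + 2 OH^-(aq)
Ksp = [Zn^2+][OH^-]^2
With molar solubility s: [Zn^2+] = s, [OH^-] = 2s.
Ksp = s(2s)^2 = 4s^3
s = (2.5 × 10^-17 / 4)^(1/3) = 1.84 × 10^-6 M
[OH^-] = 2s = 3.7 × 10^-6 M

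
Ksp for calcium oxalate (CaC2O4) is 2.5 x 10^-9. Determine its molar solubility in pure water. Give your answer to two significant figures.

CaC2O4(s) ⇌ Ca^2+(aq) + C2O4^2-(aq)
Ksp = [Ca^2+][C2O4^2-]
If s mol/L of CaC2O4 dissolves, [Ca^2+] = s and [C2O4^2-] = s.
Ksp = s × s = s^2
s = (2.5 x 10^-9)^(1/2) = 5.0 x 10^-5 M

s = 5.0 × 10^-5 M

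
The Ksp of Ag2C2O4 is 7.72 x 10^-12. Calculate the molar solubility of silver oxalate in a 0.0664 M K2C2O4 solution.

s ≈ 5.39 x 10^-6 M

Ag2C2O4(s) <=> 2 Ag^+ + C2O4^2-
Ksp = [Ag^+]^2[C2O4^2-]
Let s = moles of Ag2C2O4 that dissolve per litre. [Ag^+] = 2s, [C2O4^2-] = 0.0664 + s ≈ 0.0664 (Ksp is small, so little additional dissolves).
Ksp ≈ (2s)^2 × 0.0664
s = 5.39 × 10^-6 M
Check: s = 5.4 x 10^-6 ≪ 0.0664, so the approximation is valid.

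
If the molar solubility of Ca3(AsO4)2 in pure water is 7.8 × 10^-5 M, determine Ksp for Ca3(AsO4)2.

Ca3(AsO4)2(s) ⇌ 3 Ca^2+(aq) + 2 AsO4^3-(aq)
If s mol/L of Ca3(AsO4)2 dissolves, [Ca^2+] = 3s and [AsO4^3-] = 2s.
Ksp = [Ca^2+]^3[AsO4^3-]^2
Substituting: Ksp = (3s)^3(2s)^2 = 108s^5
Ksp = 108 × (7.8 × 10^-5)^5 = 3.1 × 10^-19

Ksp = 3.1 × 10^-19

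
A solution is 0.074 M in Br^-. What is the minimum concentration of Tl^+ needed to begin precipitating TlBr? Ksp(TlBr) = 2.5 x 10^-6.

[Tl^+] ≈ 3.4e-5 M

TlBr(s) ⇌ Tl^+(aq) + Br^-(aq)
Ksp = [Tl^+][Br^-]
Precipitation begins when Q = Ksp. With [Br^-] = 0.074 M:
2.5 x 10^-6 = (0.074) × [Tl^+]
[Tl^+] = (2.5 x 10^-6 / 7.4 × 10^-2) = 3.4 × 10^-5 M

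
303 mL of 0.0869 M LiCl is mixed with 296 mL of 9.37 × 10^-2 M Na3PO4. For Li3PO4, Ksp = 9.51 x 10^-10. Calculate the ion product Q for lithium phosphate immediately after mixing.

Total volume = 303 + 296 = 599 mL.
[Li^+] = 8.69 × 10^-2 × (303/599) = 4.396 × 10^-2 M
[PO4^3-] = 9.37 × 10^-2 × (296/599) = 4.630 × 10^-2 M
Li3PO4(s) <=> 3 Li^+ + PO4^3-, so Q = [Li^+]^3[PO4^3-]
Q = (4.396 × 10^-2)^3(4.630 × 10^-2) = 3.93 × 10^-6
Q > Ksp, so Li3PO4 will precipitate.

Q = 3.93 × 10^-6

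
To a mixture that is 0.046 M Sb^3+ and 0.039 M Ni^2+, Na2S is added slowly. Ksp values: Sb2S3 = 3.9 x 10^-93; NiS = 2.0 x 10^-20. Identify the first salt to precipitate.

Precipitation of each salt starts when its ion product equals its Ksp.
For Sb2S3: 3.9 x 10^-93 = (0.046)^2 × [S^2-]^3  ⇒  [S^2-] = 1.2 × 10^-30 M.
For NiS: 2.0 x 10^-20 = 0.039 × [S^2-]  ⇒  [S^2-] = 5.1 × 10^-19 M.
The salt with the lower threshold [S^2-] precipitates first: Sb2S3.

Sb2S3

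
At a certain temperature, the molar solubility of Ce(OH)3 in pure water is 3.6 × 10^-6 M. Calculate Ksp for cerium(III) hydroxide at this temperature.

Ksp = 4.5 × 10^-21

Ce(OH)3(s) <=> Ce^3+ + 3 OH^-
For each mole of Ce(OH)3 that dissolves: [Ce^3+] = s, [OH^-] = 3s.
Ksp = [Ce^3+][OH^-]^3
So Ksp = s × (3s)^3 = 27s^4
Ksp = 27 × (3.6 × 10^-6)^4 = 4.5 x 10^-21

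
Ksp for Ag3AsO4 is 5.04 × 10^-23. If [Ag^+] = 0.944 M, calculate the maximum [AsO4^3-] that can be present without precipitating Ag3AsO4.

Ag3AsO4(s) <=> 3 Ag^+ + AsO4^3-
Ksp = [Ag^+]^3[AsO4^3-]
Precipitation begins when Q = Ksp. With [Ag^+] = 0.944 M:
5.04 × 10^-23 = (0.944)^3 × [AsO4^3-]
[AsO4^3-] = (5.04 × 10^-23 / 8.412 x 10^-1) = 5.99 × 10^-23 M

[AsO4^3-] = 5.99e-23 M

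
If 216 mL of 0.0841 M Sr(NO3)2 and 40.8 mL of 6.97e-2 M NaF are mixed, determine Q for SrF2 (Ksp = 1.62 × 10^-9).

Q = 8.67e-6

Total volume = 216 + 40.8 = 256.8 mL.
[Sr^2+] = 8.41 x 10^-2 × (216/256.8) = 7.074 × 10^-2 M
[F^-] = 6.97 × 10^-2 × (40.8/256.8) = 1.107 x 10^-2 M
SrF2(s) ⇌ Sr^2+ + 2 F^-, so Q = [Sr^2+][F^-]^2
Q = (7.074 x 10^-2)(1.107 × 10^-2)^2 = 8.67 × 10^-6
Q > Ksp, so SrF2 will precipitate.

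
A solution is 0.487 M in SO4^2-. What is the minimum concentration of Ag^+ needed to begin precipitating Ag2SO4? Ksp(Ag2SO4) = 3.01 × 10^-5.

[Ag^+] = 7.86e-3 M

Ag2SO4(s) ⇌ 2 Ag^+(aq) + SO4^2-(aq)
Ksp = [Ag^+]^2[SO4^2-]
Precipitation begins when Q = Ksp. With [SO4^2-] = 0.487 M:
3.01 × 10^-5 = (0.487) × [Ag^+]^2
[Ag^+] = (3.01 × 10^-5 / 4.87 × 10^-1)^(1/2) = 7.86 × 10^-3 M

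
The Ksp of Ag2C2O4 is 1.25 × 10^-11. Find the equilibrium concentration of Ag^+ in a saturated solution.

Ag2C2O4(s) ⇌ 2 Ag^+(aq) + C2O4^2-(aq)
Ksp = [Ag^+]^2[C2O4^2-]
For each mole of Ag2C2O4 that dissolves: [Ag^+] = 2s, [C2O4^2-] = s.
So Ksp = (2s)^2 × s = 4s^3
s^3 = 1.25 × 10^-11 / 4, so s = 1.462 x 10^-4 M
[Ag^+] = 2s = 2.92 x 10^-4 M

2.92 × 10^-4 M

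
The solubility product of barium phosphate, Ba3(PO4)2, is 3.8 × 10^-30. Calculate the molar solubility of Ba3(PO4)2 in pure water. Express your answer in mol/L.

5.1e-7 M

Ba3(PO4)2(s) ⇌ 3 Ba^2+ + 2 PO4^3-
Ksp = [Ba^2+]^3[PO4^3-]^2
Let s = molar solubility. Then [Ba^2+] = 3s and [PO4^3-] = 2s.
So Ksp = (3s)^3 × (2s)^2 = 108s^5
s = (3.8 × 10^-30 / 108)^(1/5) = 5.1 × 10^-7 M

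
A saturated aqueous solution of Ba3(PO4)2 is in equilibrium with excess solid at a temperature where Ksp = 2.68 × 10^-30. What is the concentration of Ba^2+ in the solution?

Ba3(PO4)2(s) ⇌ 3 Ba^2+(aq) + 2 PO4^3-(aq)
Ksp = [Ba^2+]^3[PO4^3-]^2
Let s = molar solubility. Then [Ba^2+] = 3s and [PO4^3-] = 2s.
Substituting: Ksp = (3s)^3(2s)^2 = 108s^5
s = (2.68 × 10^-30 / 108)^(1/5) = 4.775 x 10^-7 M
[Ba^2+] = 3s = 1.43 x 10^-6 M

1.43 x 10^-6 M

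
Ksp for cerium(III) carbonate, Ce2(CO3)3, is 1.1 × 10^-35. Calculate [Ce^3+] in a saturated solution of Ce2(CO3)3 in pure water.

8.0e-8 M

Ce2(CO3)3(s) ⇌ 2 Ce^3+(aq) + 3 CO3^2-(aq)
Ksp = [Ce^3+]^2[CO3^2-]^3
Let s = molar solubility. Then [Ce^3+] = 2s and [CO3^2-] = 3s.
Ksp = (2s)^2(3s)^3 = 108s^5
s = (1.1 × 10^-35 / 108)^(1/5) = 4.00 × 10^-8 M
[Ce^3+] = 2s = 8.0 × 10^-8 M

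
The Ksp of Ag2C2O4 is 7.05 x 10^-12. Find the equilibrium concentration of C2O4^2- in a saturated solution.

1.21 x 10^-4 M

Ag2C2O4(s) ⇌ 2 Ag^+(aq) + C2O4^2-(aq)
Ksp = [Ag^+]^2[C2O4^2-]
For each mole of Ag2C2O4 that dissolves: [Ag^+] = 2s, [C2O4^2-] = s.
So Ksp = (2s)^2 × s = 4s^3
s = (7.05 x 10^-12 / 4)^(1/3) = 1.208 x 10^-4 M
[C2O4^2-] = s = 1.21 × 10^-4 M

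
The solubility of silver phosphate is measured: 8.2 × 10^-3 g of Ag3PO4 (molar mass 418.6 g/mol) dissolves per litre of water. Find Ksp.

Molar solubility s = (8.2 × 10^-3 g/L) / (418.6 g/mol) = 1.96 x 10^-5 M.
Ag3PO4(s) ⇌ 3 Ag^+ + PO4^3-
For each mole of Ag3PO4 that dissolves: [Ag^+] = 3s, [PO4^3-] = s.
Ksp = [Ag^+]^3[PO4^3-]
Substituting: Ksp = (3s)^3s = 27s^4
With s = 1.96 × 10^-5: Ksp = 4.0 x 10^-18

Ksp ≈ 4.0 × 10^-18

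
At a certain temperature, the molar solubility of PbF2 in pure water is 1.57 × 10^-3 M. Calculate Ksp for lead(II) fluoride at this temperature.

1.55e-8

PbF2(s) ⇌ Pb^2+(aq) + 2 F^-(aq)
If s mol/L of PbF2 dissolves, [Pb^2+] = s and [F^-] = 2s.
Ksp = [Pb^2+][F^-]^2
Substituting: Ksp = s(2s)^2 = 4s^3
Ksp = 4 × (1.57 x 10^-3)^3 = 1.55 x 10^-8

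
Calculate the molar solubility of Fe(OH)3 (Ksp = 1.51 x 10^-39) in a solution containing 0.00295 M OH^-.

s = 5.88 × 10^-32 M

Fe(OH)3(s) ⇌ Fe^3+ + 3 OH^-
Ksp = [Fe^3+][OH^-]^3
Let s = moles of Fe(OH)3 that dissolve per litre. [Fe^3+] = s, [OH^-] = 0.00295 + 3s ≈ 0.00295 (Ksp is small, so little additional dissolves).
Ksp ≈ s × (0.00295)^3
s = 5.88 × 10^-32 M
Check: 3s = 1.8 x 10^-31 ≪ 0.00295, so the approximation is valid.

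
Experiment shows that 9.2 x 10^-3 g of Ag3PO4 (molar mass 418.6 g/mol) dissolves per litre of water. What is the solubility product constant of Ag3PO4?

Molar solubility s = (9.2 x 10^-3 g/L) / (418.6 g/mol) = 2.20 × 10^-5 M.
Ag3PO4(s) ⇌ 3 Ag^+(aq) + PO4^3-(aq)
With molar solubility s: [Ag^+] = 3s, [PO4^3-] = s.
Ksp = [Ag^+]^3[PO4^3-]
So Ksp = (3s)^3 × s = 27s^4
With s = 2.20 x 10^-5: Ksp = 6.3 x 10^-18

Ksp = 6.3 × 10^-18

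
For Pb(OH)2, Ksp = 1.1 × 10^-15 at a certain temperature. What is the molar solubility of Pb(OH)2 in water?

s ≈ 6.5 × 10^-6 M

Pb(OH)2(s) ⇌ Pb^2+(aq) + 2 OH^-(aq)
Ksp = [Pb^2+][OH^-]^2
For each mole of Pb(OH)2 that dissolves: [Pb^2+] = s, [OH^-] = 2s.
Ksp = s(2s)^2 = 4s^3
Solving, s = (1.1 × 10^-15/4)^(1/3) = 6.5 x 10^-6 M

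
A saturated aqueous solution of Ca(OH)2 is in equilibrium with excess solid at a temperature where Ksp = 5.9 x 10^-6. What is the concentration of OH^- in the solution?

Ca(OH)2(s) ⇌ Ca^2+ + 2 OH^-
Ksp = [Ca^2+][OH^-]^2
If s mol/L of Ca(OH)2 dissolves, [Ca^2+] = s and [OH^-] = 2s.
So Ksp = s × (2s)^2 = 4s^3
s^3 = 5.9 x 10^-6 / 4, so s = 1.14 x 10^-2 M
[OH^-] = 2s = 2.3 x 10^-2 M

2.3e-2 M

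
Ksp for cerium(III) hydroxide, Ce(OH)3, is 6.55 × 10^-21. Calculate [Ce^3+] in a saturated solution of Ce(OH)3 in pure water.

[Ce^3+] = 3.95 × 10^-6 M

Ce(OH)3(s) ⇌ Ce^3+(aq) + 3 OH^-(aq)
Ksp = [Ce^3+][OH^-]^3
For each mole of Ce(OH)3 that dissolves: [Ce^3+] = s, [OH^-] = 3s.
So Ksp = s × (3s)^3 = 27s^4
Solving, s = (6.55 × 10^-21/27)^(1/4) = 3.947 × 10^-6 M
[Ce^3+] = s = 3.95 × 10^-6 M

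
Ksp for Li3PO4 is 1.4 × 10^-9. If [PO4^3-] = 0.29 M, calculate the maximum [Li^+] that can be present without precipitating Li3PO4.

Li3PO4(s) <=> 3 Li^+ + PO4^3-
Ksp = [Li^+]^3[PO4^3-]
Precipitation begins when Q = Ksp. With [PO4^3-] = 0.29 M:
1.4 × 10^-9 = (0.29) × [Li^+]^3
[Li^+] = (1.4 × 10^-9 / 2.9 x 10^-1)^(1/3) = 1.7 × 10^-3 M

[Li^+] = 1.7 × 10^-3 M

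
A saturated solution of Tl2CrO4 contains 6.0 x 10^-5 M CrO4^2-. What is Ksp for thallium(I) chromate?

Tl2CrO4(s) <=> 2 Tl^+ + CrO4^2-
Stoichiometry gives [Tl^+] = (2/1)[CrO4^2-] = 1.20 × 10^-4 M.
Ksp = [Tl^+]^2[CrO4^2-]
Ksp = (1.20 × 10^-4)^2 × 6.0 x 10^-5 = 8.6 × 10^-13

Ksp = 8.6e-13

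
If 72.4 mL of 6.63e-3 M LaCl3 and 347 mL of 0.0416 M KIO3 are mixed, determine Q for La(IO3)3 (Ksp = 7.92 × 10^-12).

Q = 4.67e-8

Total volume = 72.4 + 347 = 419.4 mL.
[La^3+] = 6.63 x 10^-3 × (72.4/419.4) = 1.145 x 10^-3 M
[IO3^-] = 4.16 × 10^-2 × (347/419.4) = 3.442 x 10^-2 M
La(IO3)3(s) ⇌ La^3+ + 3 IO3^-, so Q = [La^3+][IO3^-]^3
Q = (1.145 × 10^-3)(3.442 × 10^-2)^3 = 4.67 × 10^-8
Q > Ksp, so La(IO3)3 will precipitate.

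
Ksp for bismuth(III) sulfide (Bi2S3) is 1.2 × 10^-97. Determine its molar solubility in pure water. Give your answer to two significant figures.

s = 1.6 × 10^-20 M

Bi2S3(s) ⇌ 2 Bi^3+ + 3 S^2-
Ksp = [Bi^3+]^2[S^2-]^3
If s mol/L of Bi2S3 dissolves, [Bi^3+] = 2s and [S^2-] = 3s.
So Ksp = (2s)^2 × (3s)^3 = 108s^5
s^5 = 1.2 × 10^-97 / 108, so s = 1.6 × 10^-20 M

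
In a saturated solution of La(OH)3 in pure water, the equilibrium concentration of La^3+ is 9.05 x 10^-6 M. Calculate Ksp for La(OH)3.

La(OH)3(s) <=> La^3+(aq) + 3 OH^-(aq)
Stoichiometry gives [OH^-] = (3/1)[La^3+] = 2.715 × 10^-5 M.
Ksp = [La^3+][OH^-]^3
Ksp = 9.05 x 10^-6 × (2.715 × 10^-5)^3 = 1.81 x 10^-19

Ksp = 1.81 × 10^-19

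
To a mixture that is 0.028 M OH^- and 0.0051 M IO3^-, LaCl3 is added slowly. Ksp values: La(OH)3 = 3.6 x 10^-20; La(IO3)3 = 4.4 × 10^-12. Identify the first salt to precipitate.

La(OH)3

Precipitation of each salt starts when its ion product equals its Ksp.
For La(OH)3: 3.6 x 10^-20 = (0.028)^3 × [La^3+]  ⇒  [La^3+] = 1.6 x 10^-15 M.
For La(IO3)3: 4.4 × 10^-12 = (0.0051)^3 × [La^3+]  ⇒  [La^3+] = 3.3 x 10^-5 M.
The salt with the lower threshold [La^3+] precipitates first: La(OH)3.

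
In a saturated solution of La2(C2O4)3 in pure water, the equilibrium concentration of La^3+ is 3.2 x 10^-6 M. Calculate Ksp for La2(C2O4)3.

La2(C2O4)3(s) ⇌ 2 La^3+(aq) + 3 C2O4^2-(aq)
Stoichiometry gives [C2O4^2-] = (3/2)[La^3+] = 4.80 × 10^-6 M.
Ksp = [La^3+]^2[C2O4^2-]^3
Ksp = (3.2 x 10^-6)^2 × (4.80 × 10^-6)^3 = 1.1 x 10^-27

Ksp = 1.1e-27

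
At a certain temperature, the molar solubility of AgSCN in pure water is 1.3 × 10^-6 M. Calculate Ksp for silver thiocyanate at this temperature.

AgSCN(s) <=> Ag^+(aq) + SCN^-(aq)
If s mol/L of AgSCN dissolves, [Ag^+] = s and [SCN^-] = s.
Ksp = [Ag^+][SCN^-]
Ksp = s × s = s^2
With s = 1.3 x 10^-6: Ksp = 1.7 × 10^-12

1.7 x 10^-12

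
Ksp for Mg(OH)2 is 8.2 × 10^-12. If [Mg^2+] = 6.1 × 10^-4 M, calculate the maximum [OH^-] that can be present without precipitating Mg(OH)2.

Mg(OH)2(s) ⇌ Mg^2+ + 2 OH^-
Ksp = [Mg^2+][OH^-]^2
Precipitation begins when Q = Ksp. With [Mg^2+] = 6.1 × 10^-4 M:
8.2 × 10^-12 = (6.1 × 10^-4) × [OH^-]^2
[OH^-] = (8.2 × 10^-12 / 6.1 x 10^-4)^(1/2) = 1.2 × 10^-4 M

[OH^-] ≈ 1.2e-4 M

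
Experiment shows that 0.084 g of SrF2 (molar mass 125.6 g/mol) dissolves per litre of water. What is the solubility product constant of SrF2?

Molar solubility s = (8.4 × 10^-2 g/L) / (125.6 g/mol) = 6.69 × 10^-4 M.
SrF2(s) <=> Sr^2+(aq) + 2 F^-(aq)
With molar solubility s: [Sr^2+] = s, [F^-] = 2s.
Ksp = [Sr^2+][F^-]^2
So Ksp = s × (2s)^2 = 4s^3
With s = 6.69 × 10^-4: Ksp = 1.2 x 10^-9

Ksp ≈ 1.2e-9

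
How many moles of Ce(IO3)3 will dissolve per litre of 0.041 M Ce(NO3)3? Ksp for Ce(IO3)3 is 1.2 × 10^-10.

Ce(IO3)3(s) ⇌ Ce^3+(aq) + 3 IO3^-(aq)
Ksp = [Ce^3+][IO3^-]^3
Let s = moles of Ce(IO3)3 that dissolve per litre. [Ce^3+] = 0.041 + s ≈ 0.041, [IO3^-] = 3s (Ksp is small, so little additional dissolves).
Ksp ≈ 0.041 × (3s)^3
s = 4.8 × 10^-4 M
Check: s = 4.8 × 10^-4 ≪ 0.041, so the approximation is valid.

s = 4.8 x 10^-4 M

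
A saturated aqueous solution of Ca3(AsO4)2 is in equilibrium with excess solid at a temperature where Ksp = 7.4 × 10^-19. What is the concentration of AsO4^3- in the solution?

Ca3(AsO4)2(s) ⇌ 3 Ca^2+(aq) + 2 AsO4^3-(aq)
Ksp = [Ca^2+]^3[AsO4^3-]^2
If s mol/L of Ca3(AsO4)2 dissolves, [Ca^2+] = 3s and [AsO4^3-] = 2s.
So Ksp = (3s)^3 × (2s)^2 = 108s^5
Solving, s = (7.4 × 10^-19/108)^(1/5) = 9.27 x 10^-5 M
[AsO4^3-] = 2s = 1.9 × 10^-4 M

[AsO4^3-] = 1.9 × 10^-4 M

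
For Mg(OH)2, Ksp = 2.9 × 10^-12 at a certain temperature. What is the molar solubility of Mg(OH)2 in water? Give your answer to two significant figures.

s = 9.0e-5 M

Mg(OH)2(s) <=> Mg^2+ + 2 OH^-
Ksp = [Mg^2+][OH^-]^2
For each mole of Mg(OH)2 that dissolves: [Mg^2+] = s, [OH^-] = 2s.
Substituting: Ksp = s(2s)^2 = 4s^3
s^3 = 2.9 × 10^-12 / 4, so s = 9.0 x 10^-5 M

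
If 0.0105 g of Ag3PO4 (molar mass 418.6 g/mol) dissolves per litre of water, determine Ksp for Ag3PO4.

Molar solubility s = (1.05 x 10^-2 g/L) / (418.6 g/mol) = 2.508 × 10^-5 M.
Ag3PO4(s) ⇌ 3 Ag^+ + PO4^3-
If s mol/L of Ag3PO4 dissolves, [Ag^+] = 3s and [PO4^3-] = s.
Ksp = [Ag^+]^3[PO4^3-]
So Ksp = (3s)^3 × s = 27s^4
With s = 2.508 x 10^-5: Ksp = 1.07 x 10^-17

1.07 × 10^-17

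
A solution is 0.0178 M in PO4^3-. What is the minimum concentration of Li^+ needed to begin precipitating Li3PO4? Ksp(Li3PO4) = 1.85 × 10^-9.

Li3PO4(s) ⇌ 3 Li^+ + PO4^3-
Ksp = [Li^+]^3[PO4^3-]
Precipitation begins when Q = Ksp. With [PO4^3-] = 0.0178 M:
1.85 × 10^-9 = (0.0178) × [Li^+]^3
[Li^+] = (1.85 × 10^-9 / 1.78 x 10^-2)^(1/3) = 4.70 x 10^-3 M

[Li^+] ≈ 4.70e-3 M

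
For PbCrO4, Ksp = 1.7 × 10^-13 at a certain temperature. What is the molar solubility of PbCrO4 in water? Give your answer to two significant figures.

s = 4.1e-7 M

PbCrO4(s) <=> Pb^2+(aq) + CrO4^2-(aq)
Ksp = [Pb^2+][CrO4^2-]
With molar solubility s: [Pb^2+] = s, [CrO4^2-] = s.
Ksp = s^2
s = (1.7 × 10^-13)^(1/2) = 4.1 × 10^-7 M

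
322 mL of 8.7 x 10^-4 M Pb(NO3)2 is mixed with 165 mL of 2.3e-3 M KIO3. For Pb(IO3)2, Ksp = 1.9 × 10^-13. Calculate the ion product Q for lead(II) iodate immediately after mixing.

Total volume = 322 + 165 = 487 mL.
[Pb^2+] = 8.7 × 10^-4 × (322/487) = 5.75 × 10^-4 M
[IO3^-] = 2.3 x 10^-3 × (165/487) = 7.79 × 10^-4 M
Pb(IO3)2(s) ⇌ Pb^2+ + 2 IO3^-, so Q = [Pb^2+][IO3^-]^2
Q = (5.75 × 10^-4)(7.79 x 10^-4)^2 = 3.5 × 10^-10
Q > Ksp, so Pb(IO3)2 will precipitate.

Q ≈ 3.5 × 10^-10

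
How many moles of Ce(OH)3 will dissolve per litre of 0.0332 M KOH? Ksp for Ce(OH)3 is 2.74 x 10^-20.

s ≈ 7.49 x 10^-16 M

Ce(OH)3(s) ⇌ Ce^3+(aq) + 3 OH^-(aq)
Ksp = [Ce^3+][OH^-]^3
Let s = moles of Ce(OH)3 that dissolve per litre. [Ce^3+] = s, [OH^-] = 0.0332 + 3s ≈ 0.0332 (common-ion effect: OH^- is already 0.0332 M).
Ksp ≈ s × (0.0332)^3
s = 7.49 × 10^-16 M
Check: 3s = 2.2 x 10^-15 ≪ 0.0332, so the approximation is valid.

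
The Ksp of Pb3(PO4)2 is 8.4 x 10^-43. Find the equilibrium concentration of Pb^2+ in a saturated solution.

[Pb^2+] ≈ 4.5e-9 M

Pb3(PO4)2(s) ⇌ 3 Pb^2+ + 2 PO4^3-
Ksp = [Pb^2+]^3[PO4^3-]^2
If s mol/L of Pb3(PO4)2 dissolves, [Pb^2+] = 3s and [PO4^3-] = 2s.
Substituting: Ksp = (3s)^3(2s)^2 = 108s^5
s^5 = 8.4 x 10^-43 / 108, so s = 1.51 x 10^-9 M
[Pb^2+] = 3s = 4.5 x 10^-9 M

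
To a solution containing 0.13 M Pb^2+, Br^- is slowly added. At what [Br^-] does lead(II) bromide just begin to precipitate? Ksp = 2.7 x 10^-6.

PbBr2(s) ⇌ Pb^2+(aq) + 2 Br^-(aq)
Ksp = [Pb^2+][Br^-]^2
Precipitation begins when Q = Ksp. With [Pb^2+] = 0.13 M:
2.7 x 10^-6 = (0.13) × [Br^-]^2
[Br^-] = (2.7 x 10^-6 / 1.3 x 10^-1)^(1/2) = 4.6 x 10^-3 M

[Br^-] = 4.6 x 10^-3 M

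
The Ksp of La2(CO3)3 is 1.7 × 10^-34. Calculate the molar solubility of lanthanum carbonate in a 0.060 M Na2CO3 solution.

4.4 x 10^-16 M

La2(CO3)3(s) ⇌ 2 La^3+ + 3 CO3^2-
Ksp = [La^3+]^2[CO3^2-]^3
If s mol/L dissolves here, [La^3+] = 2s, [CO3^2-] = 0.060 + 3s ≈ 0.060 (since CO3^2- from Na2CO3 dominates).
Ksp ≈ (2s)^2 × (0.060)^3
s = 4.4 × 10^-16 M
Check: 3s = 1.3 x 10^-15 ≪ 0.060, so the approximation is valid.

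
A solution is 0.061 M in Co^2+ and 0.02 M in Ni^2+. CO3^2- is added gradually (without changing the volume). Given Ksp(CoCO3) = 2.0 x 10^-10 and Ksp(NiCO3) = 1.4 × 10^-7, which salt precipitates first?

CoCO3

Each salt begins to precipitate when Q = Ksp, i.e. when [CO3^2-] reaches its threshold.
For CoCO3: 2.0 x 10^-10 = 0.061 × [CO3^2-]  ⇒  [CO3^2-] = 3.3 x 10^-9 M.
For NiCO3: 1.4 × 10^-7 = 0.02 × [CO3^2-]  ⇒  [CO3^2-] = 7.0 x 10^-6 M.
The salt with the lower threshold [CO3^2-] precipitates first: CoCO3.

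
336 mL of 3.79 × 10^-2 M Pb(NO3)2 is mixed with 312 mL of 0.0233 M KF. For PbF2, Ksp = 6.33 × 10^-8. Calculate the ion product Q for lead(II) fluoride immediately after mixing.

Total volume = 336 + 312 = 648 mL.
[Pb^2+] = 3.79 x 10^-2 × (336/648) = 1.965 × 10^-2 M
[F^-] = 2.33 x 10^-2 × (312/648) = 1.122 × 10^-2 M
PbF2(s) ⇌ Pb^2+(aq) + 2 F^-(aq), so Q = [Pb^2+][F^-]^2
Q = (1.965 × 10^-2)(1.122 × 10^-2)^2 = 2.47 × 10^-6
Q > Ksp, so PbF2 will precipitate.

Q = 2.47e-6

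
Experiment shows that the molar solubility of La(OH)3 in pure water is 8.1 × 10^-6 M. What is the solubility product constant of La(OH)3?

1.2 × 10^-19

La(OH)3(s) ⇌ La^3+ + 3 OH^-
If s mol/L of La(OH)3 dissolves, [La^3+] = s and [OH^-] = 3s.
Ksp = [La^3+][OH^-]^3
So Ksp = s × (3s)^3 = 27s^4
Ksp = 27 × (8.1 x 10^-6)^4 = 1.2 × 10^-19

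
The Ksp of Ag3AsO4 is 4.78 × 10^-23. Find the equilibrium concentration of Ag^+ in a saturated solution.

[Ag^+] = 3.46 x 10^-6 M

Ag3AsO4(s) <=> 3 Ag^+ + AsO4^3-
Ksp = [Ag^+]^3[AsO4^3-]
With molar solubility s: [Ag^+] = 3s, [AsO4^3-] = s.
So Ksp = (3s)^3 × s = 27s^4
s = (4.78 × 10^-23 / 27)^(1/4) = 1.153 × 10^-6 M
[Ag^+] = 3s = 3.46 × 10^-6 M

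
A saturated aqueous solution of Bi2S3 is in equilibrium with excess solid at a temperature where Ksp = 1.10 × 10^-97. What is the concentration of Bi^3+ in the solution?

Bi2S3(s) ⇌ 2 Bi^3+(aq) + 3 S^2-(aq)
Ksp = [Bi^3+]^2[S^2-]^3
If s mol/L of Bi2S3 dissolves, [Bi^3+] = 2s and [S^2-] = 3s.
Ksp = (2s)^2(3s)^3 = 108s^5
Solving, s = (1.10 × 10^-97/108)^(1/5) = 1.591 × 10^-20 M
[Bi^3+] = 2s = 3.18 x 10^-20 M

[Bi^3+] ≈ 3.18e-20 M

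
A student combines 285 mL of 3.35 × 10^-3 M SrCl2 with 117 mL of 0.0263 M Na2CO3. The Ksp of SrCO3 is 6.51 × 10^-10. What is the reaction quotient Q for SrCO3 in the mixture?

Q = 1.82 × 10^-5

Total volume = 285 + 117 = 402 mL.
[Sr^2+] = 3.35 × 10^-3 × (285/402) = 2.375 × 10^-3 M
[CO3^2-] = 2.63 × 10^-2 × (117/402) = 7.654 x 10^-3 M
SrCO3(s) ⇌ Sr^2+ + CO3^2-, so Q = [Sr^2+][CO3^2-]
Q = (2.375 × 10^-3)(7.654 × 10^-3) = 1.82 × 10^-5
Q > Ksp, so SrCO3 will precipitate.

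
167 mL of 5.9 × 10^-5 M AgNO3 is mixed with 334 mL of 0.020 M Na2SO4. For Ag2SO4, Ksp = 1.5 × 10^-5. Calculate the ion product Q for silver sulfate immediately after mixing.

Total volume = 167 + 334 = 501 mL.
[Ag^+] = 5.9 x 10^-5 × (167/501) = 1.97 x 10^-5 M
[SO4^2-] = 2.0 x 10^-2 × (334/501) = 1.33 x 10^-2 M
Ag2SO4(s) ⇌ 2 Ag^+ + SO4^2-, so Q = [Ag^+]^2[SO4^2-]
Q = (1.97 × 10^-5)^2(1.33 × 10^-2) = 5.2 × 10^-12
Q < Ksp, so no precipitate of Ag2SO4 forms.

Q ≈ 5.2 × 10^-12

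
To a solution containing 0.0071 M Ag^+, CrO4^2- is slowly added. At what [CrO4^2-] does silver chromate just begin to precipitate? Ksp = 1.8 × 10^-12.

3.6 x 10^-8 M

Ag2CrO4(s) ⇌ 2 Ag^+ + CrO4^2-
Ksp = [Ag^+]^2[CrO4^2-]
Precipitation begins when Q = Ksp. With [Ag^+] = 0.0071 M:
1.8 × 10^-12 = (0.0071)^2 × [CrO4^2-]
[CrO4^2-] = (1.8 × 10^-12 / 5.04 × 10^-5) = 3.6 x 10^-8 M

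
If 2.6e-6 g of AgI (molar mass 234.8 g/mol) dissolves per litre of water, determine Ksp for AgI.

Molar solubility s = (2.6 x 10^-6 g/L) / (234.8 g/mol) = 1.11 × 10^-8 M.
AgI(s) ⇌ Ag^+(aq) + I^-(aq)
If s mol/L of AgI dissolves, [Ag^+] = s and [I^-] = s.
Ksp = [Ag^+][I^-]
Ksp = s × s = s^2
Ksp = (1.11 × 10^-8)^2 = 1.2 × 10^-16

Ksp = 1.2e-16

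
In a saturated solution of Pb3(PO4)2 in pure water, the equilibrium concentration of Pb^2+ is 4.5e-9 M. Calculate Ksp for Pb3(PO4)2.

Ksp = 8.2 × 10^-43

Pb3(PO4)2(s) ⇌ 3 Pb^2+ + 2 PO4^3-
Stoichiometry gives [PO4^3-] = (2/3)[Pb^2+] = 3.00 × 10^-9 M.
Ksp = [Pb^2+]^3[PO4^3-]^2
Ksp = (4.5 x 10^-9)^3 × (3.00 x 10^-9)^2 = 8.2 x 10^-43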